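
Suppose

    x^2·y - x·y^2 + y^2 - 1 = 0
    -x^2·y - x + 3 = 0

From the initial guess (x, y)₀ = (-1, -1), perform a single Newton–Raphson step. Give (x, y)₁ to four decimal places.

At (-1, -1): F = (0.0000, 5.0000).
Jacobian J = [[2·x·y - y^2, x^2 - 2·x·y + 2·y], [-2·x·y - 1, -x^2]].
At the point, J = [[1.0000, -3.0000], [-3.0000, -1.0000]] (det J = -10.0000).
Solving J·Δ = −F gives Δ = (1.5000, 0.5000).
Then the next iterate is (x, y)₁ = (0.5000, -0.5000).

(0.5000, -0.5000)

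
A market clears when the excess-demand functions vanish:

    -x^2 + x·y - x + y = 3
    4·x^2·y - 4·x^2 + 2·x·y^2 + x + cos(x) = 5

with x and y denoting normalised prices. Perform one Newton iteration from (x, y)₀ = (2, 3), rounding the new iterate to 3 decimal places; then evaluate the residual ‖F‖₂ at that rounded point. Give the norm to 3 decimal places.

At (2, 3): F = (0.000, 64.58385).
Jacobian J = [[-2·x + y - 1, x + 1], [8·x·y - 8·x + 2·y^2 - sin(x) + 1, 4·x^2 + 4·x·y]].
At the point, J = [[-2.000, 3.000], [50.09070, 40.000]] (det J = -230.27211).
Solving J·Δ = −F gives Δ = (-0.841, -0.561).
Then the next iterate is (x, y)₁ = (1.159, 2.439).
Re-evaluating at (1.159, 2.439): F = (-0.23648, 18.08032), so ‖F‖₂ = 18.082.

18.082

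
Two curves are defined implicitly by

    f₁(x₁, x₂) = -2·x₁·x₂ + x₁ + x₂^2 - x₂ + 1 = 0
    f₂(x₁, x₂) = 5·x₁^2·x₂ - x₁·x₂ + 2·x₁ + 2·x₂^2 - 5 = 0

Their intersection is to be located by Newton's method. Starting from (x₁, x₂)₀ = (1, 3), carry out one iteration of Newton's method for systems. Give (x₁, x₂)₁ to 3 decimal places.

(0.707, 1.844)

At (1, 3): F = (2.000, 27.000).
Jacobian J = [[-2·x₂ + 1, -2·x₁ + 2·x₂ - 1], [10·x₁·x₂ - x₂ + 2, 5·x₁^2 - x₁ + 4·x₂]].
At the point, J = [[-5.000, 3.000], [29.000, 16.000]] (det J = -167.000).
Solving J·Δ = −F gives Δ = (-0.293, -1.156).
Then the next iterate is (x₁, x₂)₁ = (0.707, 1.844).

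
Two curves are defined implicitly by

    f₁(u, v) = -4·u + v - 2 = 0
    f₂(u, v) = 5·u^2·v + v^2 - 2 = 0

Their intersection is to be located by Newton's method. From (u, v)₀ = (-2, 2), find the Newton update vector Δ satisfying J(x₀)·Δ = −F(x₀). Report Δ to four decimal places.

(2.6786, 2.7143)

At (-2, 2): F = (8.0000, 42.0000).
Jacobian J = [[-4, 1], [10·u·v, 5·u^2 + 2·v]].
At the point, J = [[-4.0000, 1.0000], [-40.0000, 24.0000]] (det J = -56.0000).
Solving J·Δ = −F gives Δ = (2.6786, 2.7143).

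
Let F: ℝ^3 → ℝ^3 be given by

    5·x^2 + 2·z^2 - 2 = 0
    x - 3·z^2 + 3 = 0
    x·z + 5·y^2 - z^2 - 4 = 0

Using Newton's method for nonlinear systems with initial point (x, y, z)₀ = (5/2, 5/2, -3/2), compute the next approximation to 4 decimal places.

(1.2175, 1.5111, -1.2186)

At (5/2, 5/2, -3/2): F = (33.7500, -1.2500, 21.2500).
Jacobian J = [[10·x, 0, 4·z], [1, 0, -6·z], [z, 10·y, x - 2·z]].
At the point, J = [[25.0000, 0.0000, -6.0000], [1.0000, 0.0000, 9.0000], [-1.5000, 25.0000, 5.5000]] (det J = -5775.0000).
Solving J·Δ = −F gives Δ = (-1.2825, -0.9889, 0.2814).
Then the next iterate is (x, y, z)₁ = (1.2175, 1.5111, -1.2186).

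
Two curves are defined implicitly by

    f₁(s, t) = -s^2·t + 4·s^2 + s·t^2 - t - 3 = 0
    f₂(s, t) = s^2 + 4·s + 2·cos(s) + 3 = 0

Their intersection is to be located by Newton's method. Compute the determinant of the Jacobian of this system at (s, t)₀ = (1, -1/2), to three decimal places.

12.951

J = [[-2·s·t + 8·s + t^2, -s^2 + 2·s·t - 1], [2·s - 2·sin(s) + 4, 0]].
At the point, J = [[9.250, -3.000], [4.31706, 0.000]].
det J = 12.951.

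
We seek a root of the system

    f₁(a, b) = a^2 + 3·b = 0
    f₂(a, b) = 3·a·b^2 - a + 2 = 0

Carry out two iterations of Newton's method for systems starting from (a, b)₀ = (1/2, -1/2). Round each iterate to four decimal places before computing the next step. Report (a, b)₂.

At (1/2, -1/2): F = (-1.2500, 1.8750).
Jacobian J = [[2·a, 3], [3·b^2 - 1, 6·a·b]].
At the point, J = [[1.0000, 3.0000], [-0.2500, -1.5000]] (det J = -0.7500).
Solving J·Δ = −F gives Δ = (-5.0000, 2.0833).
Then the next iterate is (a, b)₁ = (-4.5000, 1.5833).
Round to (-4.5000, 1.5833) and repeat: F = (24.9999, -27.342325), J = [[-9.0000, 3.0000], [6.520517, -42.7491]].
Δ = (2.7019, -0.2275), so (a, b)₂ = (-1.7981, 1.3558).

(-1.7981, 1.3558)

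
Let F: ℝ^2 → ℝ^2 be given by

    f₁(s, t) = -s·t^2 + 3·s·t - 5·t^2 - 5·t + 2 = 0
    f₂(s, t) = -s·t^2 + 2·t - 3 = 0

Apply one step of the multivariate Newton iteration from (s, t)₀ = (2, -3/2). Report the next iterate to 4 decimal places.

At (2, -3/2): F = (-15.2500, -10.5000).
Jacobian J = [[-t^2 + 3·t, -2·s·t + 3·s - 10·t - 5], [-t^2, -2·s·t + 2]].
At the point, J = [[-6.7500, 22.0000], [-2.2500, 8.0000]] (det J = -4.5000).
Solving J·Δ = −F gives Δ = (24.2222, 8.1250).
Then the next iterate is (s, t)₁ = (26.2222, 6.6250).

(26.2222, 6.6250)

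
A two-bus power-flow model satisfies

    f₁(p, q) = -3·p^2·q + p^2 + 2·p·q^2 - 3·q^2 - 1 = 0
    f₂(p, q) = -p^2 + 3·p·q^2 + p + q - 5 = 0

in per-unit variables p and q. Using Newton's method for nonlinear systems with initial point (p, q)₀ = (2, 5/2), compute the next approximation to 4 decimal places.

(0.6626, 2.1150)

At (2, 5/2): F = (-20.7500, 33.0000).
Jacobian J = [[-6·p·q + 2·p + 2·q^2, -3·p^2 + 4·p·q - 6·q], [-2·p + 3·q^2 + 1, 6·p·q + 1]].
At the point, J = [[-13.5000, -7.0000], [15.7500, 31.0000]] (det J = -308.2500).
Solving J·Δ = −F gives Δ = (-1.3374, -0.3850).
Then the next iterate is (p, q)₁ = (0.6626, 2.1150).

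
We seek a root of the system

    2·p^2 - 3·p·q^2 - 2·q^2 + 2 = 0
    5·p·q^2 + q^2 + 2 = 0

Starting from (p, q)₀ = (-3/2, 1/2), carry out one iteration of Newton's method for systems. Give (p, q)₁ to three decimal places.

At (-3/2, 1/2): F = (7.125, 0.375).
Jacobian J = [[4·p - 3·q^2, -6·p·q - 4·q], [5·q^2, 10·p·q + 2·q]].
At the point, J = [[-6.750, 2.500], [1.250, -6.500]] (det J = 40.750).
Solving J·Δ = −F gives Δ = (1.160, 0.281).
Then the next iterate is (p, q)₁ = (-0.340, 0.781).

(-0.340, 0.781)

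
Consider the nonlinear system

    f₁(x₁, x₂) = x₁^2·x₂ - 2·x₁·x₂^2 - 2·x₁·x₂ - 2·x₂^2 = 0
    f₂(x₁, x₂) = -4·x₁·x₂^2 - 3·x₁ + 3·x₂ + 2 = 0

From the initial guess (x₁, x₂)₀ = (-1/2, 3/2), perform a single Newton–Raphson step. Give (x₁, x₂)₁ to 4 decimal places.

At (-1/2, 3/2): F = (-0.3750, 12.5000).
Jacobian J = [[2·x₁·x₂ - 2·x₂^2 - 2·x₂, x₁^2 - 4·x₁·x₂ - 2·x₁ - 4·x₂], [-4·x₂^2 - 3, -8·x₁·x₂ + 3]].
At the point, J = [[-9.0000, -1.7500], [-12.0000, 9.0000]] (det J = -102.0000).
Solving J·Δ = −F gives Δ = (0.1814, -1.1471).
Then the next iterate is (x₁, x₂)₁ = (-0.3186, 0.3529).

(-0.3186, 0.3529)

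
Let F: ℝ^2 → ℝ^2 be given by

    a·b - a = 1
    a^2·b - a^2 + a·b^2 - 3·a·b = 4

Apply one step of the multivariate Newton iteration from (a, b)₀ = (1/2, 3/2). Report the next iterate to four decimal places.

(-1.8125, 5.3125)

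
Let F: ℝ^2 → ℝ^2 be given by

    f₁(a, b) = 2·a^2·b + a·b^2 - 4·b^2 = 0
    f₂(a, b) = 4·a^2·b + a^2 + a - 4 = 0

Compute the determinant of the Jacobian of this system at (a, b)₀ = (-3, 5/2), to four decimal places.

J = [[4·a·b + b^2, 2·a^2 + 2·a·b - 8·b], [8·a·b + 2·a + 1, 4·a^2]].
At the point, J = [[-23.7500, -17.0000], [-65.0000, 36.0000]].
det J = -1960.0000.

-1960.0000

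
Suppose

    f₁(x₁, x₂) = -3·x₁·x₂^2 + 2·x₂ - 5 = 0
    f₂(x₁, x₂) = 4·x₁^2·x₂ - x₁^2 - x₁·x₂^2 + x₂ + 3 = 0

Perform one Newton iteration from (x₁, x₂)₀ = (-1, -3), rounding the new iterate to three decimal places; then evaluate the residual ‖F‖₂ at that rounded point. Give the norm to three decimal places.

3.405

At (-1, -3): F = (16.000, -4.000).
Jacobian J = [[-3·x₂^2, -6·x₁·x₂ + 2], [8·x₁·x₂ - 2·x₁ - x₂^2, 4·x₁^2 - 2·x₁·x₂ + 1]].
At the point, J = [[-27.000, -16.000], [17.000, -1.000]] (det J = 299.000).
Solving J·Δ = −F gives Δ = (0.268, 0.548).
Then the next iterate is (x₁, x₂)₁ = (-0.732, -2.452).
Re-evaluating at (-0.732, -2.452): F = (3.29902, -0.84218), so ‖F‖₂ = 3.405.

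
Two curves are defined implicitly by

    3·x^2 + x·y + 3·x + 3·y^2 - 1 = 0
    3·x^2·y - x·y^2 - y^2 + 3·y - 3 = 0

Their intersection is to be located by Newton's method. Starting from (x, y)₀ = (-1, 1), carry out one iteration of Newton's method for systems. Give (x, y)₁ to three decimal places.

At (-1, 1): F = (1.000, 3.000).
Jacobian J = [[6·x + y + 3, x + 6·y], [6·x·y - y^2, 3·x^2 - 2·x·y - 2·y + 3]].
At the point, J = [[-2.000, 5.000], [-7.000, 6.000]] (det J = 23.000).
Solving J·Δ = −F gives Δ = (0.391, -0.043).
Then the next iterate is (x, y)₁ = (-0.609, 0.957).

(-0.609, 0.957)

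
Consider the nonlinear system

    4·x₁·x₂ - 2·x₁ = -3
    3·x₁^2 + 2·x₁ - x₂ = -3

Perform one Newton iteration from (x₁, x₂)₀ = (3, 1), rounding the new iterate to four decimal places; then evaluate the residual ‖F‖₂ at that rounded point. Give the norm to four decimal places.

At (3, 1): F = (9.0000, 35.0000).
Jacobian J = [[4·x₂ - 2, 4·x₁], [6·x₁ + 2, -1]].
At the point, J = [[2.0000, 12.0000], [20.0000, -1.0000]] (det J = -242.0000).
Solving J·Δ = −F gives Δ = (-1.7727, -0.4545).
Then the next iterate is (x₁, x₂)₁ = (1.2273, 0.5455).
Re-evaluating at (1.2273, 0.5455): F = (3.223369, 9.427896), so ‖F‖₂ = 9.9637.

9.9637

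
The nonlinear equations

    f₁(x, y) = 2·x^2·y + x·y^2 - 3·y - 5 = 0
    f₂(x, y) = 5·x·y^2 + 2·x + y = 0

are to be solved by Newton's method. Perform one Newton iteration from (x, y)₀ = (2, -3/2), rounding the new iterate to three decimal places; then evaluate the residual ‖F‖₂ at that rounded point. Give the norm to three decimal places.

8.019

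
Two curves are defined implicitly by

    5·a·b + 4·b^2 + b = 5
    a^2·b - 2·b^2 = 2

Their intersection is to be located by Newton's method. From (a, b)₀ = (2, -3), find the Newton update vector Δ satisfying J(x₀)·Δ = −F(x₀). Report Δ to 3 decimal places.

(-1.131, 1.152)

At (2, -3): F = (-2.000, -32.000).
Jacobian J = [[5·b, 5·a + 8·b + 1], [2·a·b, a^2 - 4·b]].
At the point, J = [[-15.000, -13.000], [-12.000, 16.000]] (det J = -396.000).
Solving J·Δ = −F gives Δ = (-1.131, 1.152).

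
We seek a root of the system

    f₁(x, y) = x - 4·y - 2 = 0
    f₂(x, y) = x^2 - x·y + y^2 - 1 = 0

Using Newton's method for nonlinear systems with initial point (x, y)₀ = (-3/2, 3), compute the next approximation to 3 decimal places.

(-4.970, -1.742)

At (-3/2, 3): F = (-15.500, 14.750).
Jacobian J = [[1, -4], [2·x - y, -x + 2·y]].
At the point, J = [[1.000, -4.000], [-6.000, 7.500]] (det J = -16.500).
Solving J·Δ = −F gives Δ = (-3.470, -4.742).
Then the next iterate is (x, y)₁ = (-4.970, -1.742).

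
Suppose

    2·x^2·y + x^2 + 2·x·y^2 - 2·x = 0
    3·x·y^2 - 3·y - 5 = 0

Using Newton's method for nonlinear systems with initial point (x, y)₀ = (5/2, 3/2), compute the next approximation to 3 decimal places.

At (5/2, 3/2): F = (31.250, 7.375).
Jacobian J = [[4·x·y + 2·x + 2·y^2 - 2, 2·x^2 + 4·x·y], [3·y^2, 6·x·y - 3]].
At the point, J = [[22.500, 27.500], [6.750, 19.500]] (det J = 253.125).
Solving J·Δ = −F gives Δ = (-1.606, 0.178).
Then the next iterate is (x, y)₁ = (0.894, 1.678).

(0.894, 1.678)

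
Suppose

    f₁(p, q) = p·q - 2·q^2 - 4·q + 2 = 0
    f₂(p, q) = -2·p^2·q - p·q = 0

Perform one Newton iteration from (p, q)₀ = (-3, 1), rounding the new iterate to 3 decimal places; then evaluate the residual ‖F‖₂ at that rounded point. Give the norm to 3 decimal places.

At (-3, 1): F = (-7.000, -15.000).
Jacobian J = [[q, p - 4·q - 4], [-4·p·q - q, -2·p^2 - p]].
At the point, J = [[1.000, -11.000], [11.000, -15.000]] (det J = 106.000).
Solving J·Δ = −F gives Δ = (0.566, -0.585).
Then the next iterate is (p, q)₁ = (-2.434, 0.415).
Re-evaluating at (-2.434, 0.415): F = (-1.01456, -3.90711), so ‖F‖₂ = 4.037.

4.037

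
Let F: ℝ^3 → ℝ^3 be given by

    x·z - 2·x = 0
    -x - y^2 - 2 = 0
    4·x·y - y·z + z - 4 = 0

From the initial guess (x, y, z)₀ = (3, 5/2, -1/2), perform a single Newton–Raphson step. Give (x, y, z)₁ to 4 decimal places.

At (3, 5/2, -1/2): F = (-7.5000, -11.2500, 26.7500).
Jacobian J = [[z - 2, 0, x], [-1, -2·y, 0], [4·y, 4·x - z, -y + 1]].
At the point, J = [[-2.5000, 0.0000, 3.0000], [-1.0000, -5.0000, 0.0000], [10.0000, 12.5000, -1.5000]] (det J = 93.7500).
Solving J·Δ = −F gives Δ = (0.8200, -2.4140, 3.1833).
Then the next iterate is (x, y, z)₁ = (3.8200, 0.0860, 2.6833).

(3.8200, 0.0860, 2.6833)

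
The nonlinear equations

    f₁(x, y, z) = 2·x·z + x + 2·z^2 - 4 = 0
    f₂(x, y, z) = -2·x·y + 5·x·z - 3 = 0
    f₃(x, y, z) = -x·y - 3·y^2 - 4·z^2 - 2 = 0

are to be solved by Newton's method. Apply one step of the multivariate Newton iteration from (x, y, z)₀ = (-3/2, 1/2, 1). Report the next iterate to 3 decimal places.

At (-3/2, 1/2, 1): F = (-6.500, -9.000, -6.000).
Jacobian J = [[2·z + 1, 0, 2·x + 4·z], [-2·y + 5·z, -2·x, 5·x], [-y, -x - 6·y, -8·z]].
At the point, J = [[3.000, 0.000, 1.000], [4.000, 3.000, -7.500], [-0.500, -1.500, -8.000]] (det J = -110.250).
Solving J·Δ = −F gives Δ = (2.364, -1.632, -0.592).
Then the next iterate is (x, y, z)₁ = (0.864, -1.132, 0.408).

(0.864, -1.132, 0.408)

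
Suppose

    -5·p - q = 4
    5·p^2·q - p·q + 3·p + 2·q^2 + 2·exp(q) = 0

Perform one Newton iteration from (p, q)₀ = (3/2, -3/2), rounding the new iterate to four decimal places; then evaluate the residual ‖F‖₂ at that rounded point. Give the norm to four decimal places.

59.6387

At (3/2, -3/2): F = (-10.0000, -5.178740).
Jacobian J = [[-5, -1], [10·p·q - q + 3, 5·p^2 - p + 4·q + 2·exp(q)]].
At the point, J = [[-5.0000, -1.0000], [-18.0000, 4.196260]] (det J = -38.981302).
Solving J·Δ = −F gives Δ = (-1.2093, -3.9533).
Then the next iterate is (p, q)₁ = (0.2907, -5.4533).
Re-evaluating at (0.2907, -5.4533): F = (-0.0002, 59.638704), so ‖F‖₂ = 59.6387.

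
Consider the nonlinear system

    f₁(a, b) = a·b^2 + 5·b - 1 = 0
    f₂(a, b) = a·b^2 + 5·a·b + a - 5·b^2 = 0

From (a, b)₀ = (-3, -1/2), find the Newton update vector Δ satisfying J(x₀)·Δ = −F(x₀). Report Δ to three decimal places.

At (-3, -1/2): F = (-4.250, 2.500).
Jacobian J = [[b^2, 2·a·b + 5], [b^2 + 5·b + 1, 2·a·b + 5·a - 10·b]].
At the point, J = [[0.250, 8.000], [-1.250, -7.000]] (det J = 8.250).
Solving J·Δ = −F gives Δ = (-1.182, 0.568).

(-1.182, 0.568)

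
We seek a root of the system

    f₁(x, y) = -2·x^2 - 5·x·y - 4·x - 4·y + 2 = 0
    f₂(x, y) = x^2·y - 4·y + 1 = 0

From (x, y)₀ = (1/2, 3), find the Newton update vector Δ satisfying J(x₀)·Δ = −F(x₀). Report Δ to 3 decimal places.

(-0.085, -2.802)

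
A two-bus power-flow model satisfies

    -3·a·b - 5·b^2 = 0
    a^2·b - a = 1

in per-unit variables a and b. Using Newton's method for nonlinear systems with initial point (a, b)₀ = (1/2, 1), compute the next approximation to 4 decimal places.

At (1/2, 1): F = (-6.5000, -1.2500).
Jacobian J = [[-3·b, -3·a - 10·b], [2·a·b - 1, a^2]].
At the point, J = [[-3.0000, -11.5000], [0.0000, 0.2500]] (det J = -0.7500).
Solving J·Δ = −F gives Δ = (-21.3333, 5.0000).
Then the next iterate is (a, b)₁ = (-20.8333, 6.0000).

(-20.8333, 6.0000)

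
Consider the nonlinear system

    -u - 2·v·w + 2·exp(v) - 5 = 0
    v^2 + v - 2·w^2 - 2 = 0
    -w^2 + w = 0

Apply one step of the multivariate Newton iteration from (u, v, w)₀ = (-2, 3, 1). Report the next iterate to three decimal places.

(-14.453, 1.857, 1.000)

At (-2, 3, 1): F = (31.17107, 8.000, 0.000).
Jacobian J = [[-1, -2·w + 2·exp(v), -2·v], [0, 2·v + 1, -4·w], [0, 0, -2·w + 1]].
At the point, J = [[-1.000, 38.17107, -6.000], [0.000, 7.000, -4.000], [0.000, 0.000, -1.000]] (det J = 7.000).
Solving J·Δ = −F gives Δ = (-12.453, -1.143, 0.000).
Then the next iterate is (u, v, w)₁ = (-14.453, 1.857, 1.000).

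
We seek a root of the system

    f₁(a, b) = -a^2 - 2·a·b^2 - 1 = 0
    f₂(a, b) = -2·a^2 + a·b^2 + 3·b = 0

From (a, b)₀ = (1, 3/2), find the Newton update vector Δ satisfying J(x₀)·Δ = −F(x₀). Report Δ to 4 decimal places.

(-0.2121, -0.8535)

At (1, 3/2): F = (-6.5000, 4.7500).
Jacobian J = [[-2·a - 2·b^2, -4·a·b], [-4·a + b^2, 2·a·b + 3]].
At the point, J = [[-6.5000, -6.0000], [-1.7500, 6.0000]] (det J = -49.5000).
Solving J·Δ = −F gives Δ = (-0.2121, -0.8535).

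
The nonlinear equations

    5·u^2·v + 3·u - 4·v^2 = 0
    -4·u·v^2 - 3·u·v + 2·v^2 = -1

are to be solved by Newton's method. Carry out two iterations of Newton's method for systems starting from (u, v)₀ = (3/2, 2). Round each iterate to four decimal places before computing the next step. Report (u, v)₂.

At (3/2, 2): F = (11.0000, -24.0000).
Jacobian J = [[10·u·v + 3, 5·u^2 - 8·v], [-4·v^2 - 3·v, -8·u·v - 3·u + 4·v]].
At the point, J = [[33.0000, -4.7500], [-22.0000, -20.5000]] (det J = -781.0000).
Solving J·Δ = −F gives Δ = (-0.4347, -0.7042).
Then the next iterate is (u, v)₁ = (1.0653, 1.2958).
Round to (1.0653, 1.2958) and repeat: F = (3.832294, -6.938023), J = [[16.804157, -4.692080], [-10.603791, -9.056026]].
Δ = (-0.3331, -0.3761), so (u, v)₂ = (0.7322, 0.9197).

(0.7322, 0.9197)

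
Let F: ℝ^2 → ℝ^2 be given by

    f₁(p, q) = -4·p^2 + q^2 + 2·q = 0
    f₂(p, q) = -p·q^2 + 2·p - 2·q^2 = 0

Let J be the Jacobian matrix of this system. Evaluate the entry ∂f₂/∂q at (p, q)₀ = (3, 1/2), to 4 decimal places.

∂f₂/∂q = -2·p·q - 4·q.
At (3, 1/2) this is -5.0000.

-5.0000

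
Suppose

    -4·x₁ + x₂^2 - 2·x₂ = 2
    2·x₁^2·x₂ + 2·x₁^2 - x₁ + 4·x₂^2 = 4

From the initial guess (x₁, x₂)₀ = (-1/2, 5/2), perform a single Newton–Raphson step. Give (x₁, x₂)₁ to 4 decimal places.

At (-1/2, 5/2): F = (1.2500, 23.2500).
Jacobian J = [[-4, 2·x₂ - 2], [4·x₁·x₂ + 4·x₁ - 1, 2·x₁^2 + 8·x₂]].
At the point, J = [[-4.0000, 3.0000], [-8.0000, 20.5000]] (det J = -58.0000).
Solving J·Δ = −F gives Δ = (-0.7608, -1.4310).
Then the next iterate is (x₁, x₂)₁ = (-1.2608, 1.0690).

(-1.2608, 1.0690)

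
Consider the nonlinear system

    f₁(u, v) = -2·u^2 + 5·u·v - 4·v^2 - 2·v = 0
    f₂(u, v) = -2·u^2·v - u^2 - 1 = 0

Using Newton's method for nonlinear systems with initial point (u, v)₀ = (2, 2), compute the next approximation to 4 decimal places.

(1.4091, 0.8523)

At (2, 2): F = (-8.0000, -21.0000).
Jacobian J = [[-4·u + 5·v, 5·u - 8·v - 2], [-4·u·v - 2·u, -2·u^2]].
At the point, J = [[2.0000, -8.0000], [-20.0000, -8.0000]] (det J = -176.0000).
Solving J·Δ = −F gives Δ = (-0.5909, -1.1477).
Then the next iterate is (u, v)₁ = (1.4091, 0.8523).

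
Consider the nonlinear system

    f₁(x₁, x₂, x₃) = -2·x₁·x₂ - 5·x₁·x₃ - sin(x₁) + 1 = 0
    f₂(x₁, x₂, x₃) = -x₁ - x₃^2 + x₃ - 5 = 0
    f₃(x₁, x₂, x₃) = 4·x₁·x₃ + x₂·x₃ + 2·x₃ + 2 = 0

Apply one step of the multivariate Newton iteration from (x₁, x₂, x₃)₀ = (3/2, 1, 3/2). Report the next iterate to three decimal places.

(-6.055, 19.971, 1.652)

At (3/2, 1, 3/2): F = (-14.24749, -7.250, 15.500).
Jacobian J = [[-2·x₂ - 5·x₃ - cos(x₁), -2·x₁, -5·x₁], [-1, 0, -2·x₃ + 1], [4·x₃, x₃, 4·x₁ + x₂ + 2]].
At the point, J = [[-9.57074, -3.000, -7.500], [-1.000, 0.000, -2.000], [6.000, 1.500, 9.000]] (det J = -8.46221).
Solving J·Δ = −F gives Δ = (-7.555, 18.971, 0.152).
Then the next iterate is (x₁, x₂, x₃)₁ = (-6.055, 19.971, 1.652).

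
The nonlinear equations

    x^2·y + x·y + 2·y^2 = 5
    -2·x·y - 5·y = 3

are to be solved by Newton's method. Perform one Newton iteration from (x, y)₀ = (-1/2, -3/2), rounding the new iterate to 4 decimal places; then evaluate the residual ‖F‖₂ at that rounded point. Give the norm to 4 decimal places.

At (-1/2, -3/2): F = (-0.1250, 3.0000).
Jacobian J = [[2·x·y + y, x^2 + x + 4·y], [-2·y, -2·x - 5]].
At the point, J = [[0.0000, -6.2500], [3.0000, -4.0000]] (det J = 18.7500).
Solving J·Δ = −F gives Δ = (-1.0267, -0.0200).
Then the next iterate is (x, y)₁ = (-1.5267, -1.5200).
Re-evaluating at (-1.5267, -1.5200): F = (-1.601452, -0.041168), so ‖F‖₂ = 1.6020.

1.6020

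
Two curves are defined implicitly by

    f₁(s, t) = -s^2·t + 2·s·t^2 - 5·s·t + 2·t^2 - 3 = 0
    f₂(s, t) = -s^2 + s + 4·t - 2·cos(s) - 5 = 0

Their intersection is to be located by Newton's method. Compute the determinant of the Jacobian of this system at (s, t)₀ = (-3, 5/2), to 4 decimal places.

154.0486

J = [[-2·s·t + 2·t^2 - 5·t, -s^2 + 4·s·t - 5·s + 4·t], [-2·s + 2·sin(s) + 1, 4]].
At the point, J = [[15.0000, -14.0000], [6.717760, 4.0000]].
det J = 154.0486.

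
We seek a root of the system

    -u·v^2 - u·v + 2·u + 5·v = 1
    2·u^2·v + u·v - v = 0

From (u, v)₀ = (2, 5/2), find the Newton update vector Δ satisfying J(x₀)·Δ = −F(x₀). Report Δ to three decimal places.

At (2, 5/2): F = (-2.000, 22.500).
Jacobian J = [[-v^2 - v + 2, -2·u·v - u + 5], [4·u·v + v, 2·u^2 + u - 1]].
At the point, J = [[-6.750, -7.000], [22.500, 9.000]] (det J = 96.750).
Solving J·Δ = −F gives Δ = (-1.442, 1.105).

(-1.442, 1.105)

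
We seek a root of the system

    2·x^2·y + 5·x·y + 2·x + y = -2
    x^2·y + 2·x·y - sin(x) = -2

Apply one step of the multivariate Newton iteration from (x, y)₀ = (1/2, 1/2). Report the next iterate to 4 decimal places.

At (1/2, 1/2): F = (5.0000, 2.145574).
Jacobian J = [[4·x·y + 5·y + 2, 2·x^2 + 5·x + 1], [2·x·y + 2·y - cos(x), x^2 + 2·x]].
At the point, J = [[5.5000, 4.0000], [0.622417, 1.2500]] (det J = 4.385330).
Solving J·Δ = −F gives Δ = (0.5318, -1.9813).
Then the next iterate is (x, y)₁ = (1.0318, -1.4813).

(1.0318, -1.4813)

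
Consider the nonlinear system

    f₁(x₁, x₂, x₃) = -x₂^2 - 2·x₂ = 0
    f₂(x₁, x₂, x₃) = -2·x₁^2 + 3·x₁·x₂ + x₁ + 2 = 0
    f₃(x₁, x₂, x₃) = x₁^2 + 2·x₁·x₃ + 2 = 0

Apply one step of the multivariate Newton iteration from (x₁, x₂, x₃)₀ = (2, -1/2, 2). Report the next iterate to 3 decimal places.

At (2, -1/2, 2): F = (0.750, -7.000, 14.000).
Jacobian J = [[0, -2·x₂ - 2, 0], [-4·x₁ + 3·x₂ + 1, 3·x₁, 0], [2·x₁ + 2·x₃, 0, 2·x₁]].
At the point, J = [[0.000, -1.000, 0.000], [-8.500, 6.000, 0.000], [8.000, 0.000, 4.000]] (det J = -34.000).
Solving J·Δ = −F gives Δ = (-0.294, 0.750, -2.912).
Then the next iterate is (x₁, x₂, x₃)₁ = (1.706, 0.250, -0.912).

(1.706, 0.250, -0.912)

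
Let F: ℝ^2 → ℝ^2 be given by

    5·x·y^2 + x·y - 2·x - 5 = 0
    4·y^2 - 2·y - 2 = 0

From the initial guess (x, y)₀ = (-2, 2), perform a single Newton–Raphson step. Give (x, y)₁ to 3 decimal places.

(-1.250, 1.286)

At (-2, 2): F = (-45.000, 10.000).
Jacobian J = [[5·y^2 + y - 2, 10·x·y + x], [0, 8·y - 2]].
At the point, J = [[20.000, -42.000], [0.000, 14.000]] (det J = 280.000).
Solving J·Δ = −F gives Δ = (0.750, -0.714).
Then the next iterate is (x, y)₁ = (-1.250, 1.286).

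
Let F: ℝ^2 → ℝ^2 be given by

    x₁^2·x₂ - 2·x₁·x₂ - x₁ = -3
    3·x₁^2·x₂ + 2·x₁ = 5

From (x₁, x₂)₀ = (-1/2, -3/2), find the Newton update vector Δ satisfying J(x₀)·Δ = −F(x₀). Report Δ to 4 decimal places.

(1.8409, -6.4545)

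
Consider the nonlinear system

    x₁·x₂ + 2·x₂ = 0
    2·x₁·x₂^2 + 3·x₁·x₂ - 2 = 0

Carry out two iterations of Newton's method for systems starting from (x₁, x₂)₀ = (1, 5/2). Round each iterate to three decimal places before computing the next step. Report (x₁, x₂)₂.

(-2.480, -1.456)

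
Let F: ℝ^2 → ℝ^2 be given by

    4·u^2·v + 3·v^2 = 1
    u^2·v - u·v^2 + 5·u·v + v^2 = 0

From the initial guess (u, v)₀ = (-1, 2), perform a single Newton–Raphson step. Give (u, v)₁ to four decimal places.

(-0.2083, 1.6042)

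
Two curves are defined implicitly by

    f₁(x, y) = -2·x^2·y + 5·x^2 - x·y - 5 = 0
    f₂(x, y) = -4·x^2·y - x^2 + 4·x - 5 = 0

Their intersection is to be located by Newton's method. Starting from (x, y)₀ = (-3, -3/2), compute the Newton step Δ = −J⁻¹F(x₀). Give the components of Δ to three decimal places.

(1.425, -0.252)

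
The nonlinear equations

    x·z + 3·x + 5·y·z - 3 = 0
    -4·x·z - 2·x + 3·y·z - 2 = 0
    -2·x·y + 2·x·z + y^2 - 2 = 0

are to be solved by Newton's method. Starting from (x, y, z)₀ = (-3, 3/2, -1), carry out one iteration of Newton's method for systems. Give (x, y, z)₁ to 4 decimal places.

(-12.2357, -4.8429, -0.2762)

At (-3, 3/2, -1): F = (-16.5000, -12.5000, 15.2500).
Jacobian J = [[z + 3, 5·z, x + 5·y], [-4·z - 2, 3·z, -4·x + 3·y], [-2·y + 2·z, -2·x + 2·y, 2·x]].
At the point, J = [[2.0000, -5.0000, 4.5000], [2.0000, -3.0000, 16.5000], [-5.0000, 9.0000, -6.0000]] (det J = 105.0000).
Solving J·Δ = −F gives Δ = (-9.2357, -6.3429, 0.7238).
Then the next iterate is (x, y, z)₁ = (-12.2357, -4.8429, -0.2762).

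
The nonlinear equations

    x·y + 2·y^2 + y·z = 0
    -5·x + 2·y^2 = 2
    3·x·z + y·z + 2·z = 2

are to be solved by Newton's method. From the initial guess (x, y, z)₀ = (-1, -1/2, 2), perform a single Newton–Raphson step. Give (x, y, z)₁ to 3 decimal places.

At (-1, -1/2, 2): F = (0.000, 3.500, -5.000).
Jacobian J = [[y, x + 4·y + z, y], [-5, 4·y, 0], [3·z, z, 3·x + y + 2]].
At the point, J = [[-0.500, -1.000, -0.500], [-5.000, -2.000, 0.000], [6.000, 2.000, -1.500]] (det J = 5.000).
Solving J·Δ = −F gives Δ = (0.750, -0.125, -0.500).
Then the next iterate is (x, y, z)₁ = (-0.250, -0.625, 1.500).

(-0.250, -0.625, 1.500)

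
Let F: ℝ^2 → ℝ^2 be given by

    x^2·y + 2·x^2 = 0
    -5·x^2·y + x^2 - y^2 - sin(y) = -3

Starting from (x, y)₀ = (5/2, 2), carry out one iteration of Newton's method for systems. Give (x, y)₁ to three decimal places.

At (5/2, 2): F = (25.000, -58.15930).
Jacobian J = [[2·x·y + 4·x, x^2], [-10·x·y + 2·x, -5·x^2 - 2·y - cos(y)]].
At the point, J = [[20.000, 6.250], [-45.000, -34.83385]] (det J = -415.42706).
Solving J·Δ = −F gives Δ = (-1.221, -0.092).
Then the next iterate is (x, y)₁ = (1.279, 1.908).

(1.279, 1.908)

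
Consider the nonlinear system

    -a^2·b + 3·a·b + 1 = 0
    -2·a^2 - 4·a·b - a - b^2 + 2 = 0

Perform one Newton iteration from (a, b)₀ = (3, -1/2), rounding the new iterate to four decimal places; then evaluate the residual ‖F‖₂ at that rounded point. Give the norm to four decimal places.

At (3, -1/2): F = (1.0000, -13.2500).
Jacobian J = [[-2·a·b + 3·b, -a^2 + 3·a], [-4·a - 4·b - 1, -4·a - 2·b]].
At the point, J = [[1.5000, 0.0000], [-11.0000, -11.0000]] (det J = -16.5000).
Solving J·Δ = −F gives Δ = (-0.6667, -0.5379).
Then the next iterate is (a, b)₁ = (2.3333, -1.0379).
Re-evaluating at (2.3333, -1.0379): F = (-0.614569, -2.612186), so ‖F‖₂ = 2.6835.

2.6835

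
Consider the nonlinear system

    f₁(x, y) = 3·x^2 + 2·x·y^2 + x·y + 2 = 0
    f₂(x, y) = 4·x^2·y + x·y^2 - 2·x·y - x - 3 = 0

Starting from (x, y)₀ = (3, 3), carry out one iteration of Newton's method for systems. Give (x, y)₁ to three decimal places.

(3.086, 0.555)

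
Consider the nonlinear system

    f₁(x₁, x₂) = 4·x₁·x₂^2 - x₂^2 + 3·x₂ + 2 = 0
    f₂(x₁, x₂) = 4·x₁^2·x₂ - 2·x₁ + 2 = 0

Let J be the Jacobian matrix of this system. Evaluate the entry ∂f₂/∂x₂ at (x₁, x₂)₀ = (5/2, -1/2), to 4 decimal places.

∂f₂/∂x₂ = 4·x₁^2.
At (5/2, -1/2) this is 25.0000.

25.0000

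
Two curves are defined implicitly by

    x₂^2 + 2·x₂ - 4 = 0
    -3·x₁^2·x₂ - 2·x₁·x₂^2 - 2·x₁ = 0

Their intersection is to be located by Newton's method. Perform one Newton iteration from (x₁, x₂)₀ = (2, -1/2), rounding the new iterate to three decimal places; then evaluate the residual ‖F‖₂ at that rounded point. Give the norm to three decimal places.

2494.254

At (2, -1/2): F = (-4.750, 1.000).
Jacobian J = [[0, 2·x₂ + 2], [-6·x₁·x₂ - 2·x₂^2 - 2, -3·x₁^2 - 4·x₁·x₂]].
At the point, J = [[0.000, 1.000], [3.500, -8.000]] (det J = -3.500).
Solving J·Δ = −F gives Δ = (10.571, 4.750).
Then the next iterate is (x₁, x₂)₁ = (12.571, 4.250).
Re-evaluating at (12.571, 4.250): F = (22.56250, -2494.15240), so ‖F‖₂ = 2494.254.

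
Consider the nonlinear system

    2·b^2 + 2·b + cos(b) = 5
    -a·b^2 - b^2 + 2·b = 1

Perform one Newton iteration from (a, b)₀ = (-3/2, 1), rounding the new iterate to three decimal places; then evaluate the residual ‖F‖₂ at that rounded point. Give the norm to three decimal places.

At (-3/2, 1): F = (-0.45970, 1.500).
Jacobian J = [[0, 4·b - sin(b) + 2], [-b^2, -2·a·b - 2·b + 2]].
At the point, J = [[0.000, 5.15853], [-1.000, 3.000]] (det J = 5.15853).
Solving J·Δ = −F gives Δ = (1.767, 0.089).
Then the next iterate is (a, b)₁ = (0.267, 1.089).
Re-evaluating at (0.267, 1.089): F = (0.01321, -0.32456), so ‖F‖₂ = 0.325.

0.325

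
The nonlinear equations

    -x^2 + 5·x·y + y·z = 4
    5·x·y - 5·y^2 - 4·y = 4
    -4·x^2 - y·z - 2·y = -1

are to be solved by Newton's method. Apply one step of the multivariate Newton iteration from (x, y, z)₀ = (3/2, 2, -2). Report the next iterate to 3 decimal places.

(-3.850, -2.273, 26.100)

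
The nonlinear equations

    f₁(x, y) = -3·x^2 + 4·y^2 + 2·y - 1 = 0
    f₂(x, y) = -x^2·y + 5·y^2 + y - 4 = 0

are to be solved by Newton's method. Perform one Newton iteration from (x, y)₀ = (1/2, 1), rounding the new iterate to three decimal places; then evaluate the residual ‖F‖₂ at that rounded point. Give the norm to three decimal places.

At (1/2, 1): F = (4.250, 1.750).
Jacobian J = [[-6·x, 8·y + 2], [-2·x·y, -x^2 + 10·y + 1]].
At the point, J = [[-3.000, 10.000], [-1.000, 10.750]] (det J = -22.250).
Solving J·Δ = −F gives Δ = (1.267, -0.045).
Then the next iterate is (x, y)₁ = (1.767, 0.955).
Re-evaluating at (1.767, 0.955): F = (-4.80877, -1.46666), so ‖F‖₂ = 5.027.

5.027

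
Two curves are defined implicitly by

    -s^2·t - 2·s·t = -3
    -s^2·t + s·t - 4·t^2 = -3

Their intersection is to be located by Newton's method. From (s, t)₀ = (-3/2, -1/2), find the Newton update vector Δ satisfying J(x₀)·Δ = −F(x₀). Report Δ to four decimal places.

At (-3/2, -1/2): F = (2.6250, 3.8750).
Jacobian J = [[-2·s·t - 2·t, -s^2 - 2·s], [-2·s·t + t, -s^2 + s - 8·t]].
At the point, J = [[-0.5000, 0.7500], [-2.0000, 0.2500]] (det J = 1.3750).
Solving J·Δ = −F gives Δ = (1.6364, -2.4091).

(1.6364, -2.4091)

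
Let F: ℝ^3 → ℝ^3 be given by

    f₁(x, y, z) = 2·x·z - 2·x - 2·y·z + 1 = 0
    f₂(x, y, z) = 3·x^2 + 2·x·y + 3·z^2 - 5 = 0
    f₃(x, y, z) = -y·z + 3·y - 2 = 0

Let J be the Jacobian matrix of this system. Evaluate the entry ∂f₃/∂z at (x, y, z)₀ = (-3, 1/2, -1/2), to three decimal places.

-0.500

∂f₃/∂z = -y.
At (-3, 1/2, -1/2) this is -0.500.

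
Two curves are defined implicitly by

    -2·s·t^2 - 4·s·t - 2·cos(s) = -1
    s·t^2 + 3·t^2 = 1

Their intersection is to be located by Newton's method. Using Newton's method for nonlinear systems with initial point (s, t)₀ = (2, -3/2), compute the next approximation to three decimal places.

(0.069, -1.106)

At (2, -3/2): F = (4.83229, 10.250).
Jacobian J = [[-2·t^2 - 4·t + 2·sin(s), -4·s·t - 4·s], [t^2, 2·s·t + 6·t]].
At the point, J = [[3.31859, 4.000], [2.250, -15.000]] (det J = -58.77892).
Solving J·Δ = −F gives Δ = (-1.931, 0.394).
Then the next iterate is (s, t)₁ = (0.069, -1.106).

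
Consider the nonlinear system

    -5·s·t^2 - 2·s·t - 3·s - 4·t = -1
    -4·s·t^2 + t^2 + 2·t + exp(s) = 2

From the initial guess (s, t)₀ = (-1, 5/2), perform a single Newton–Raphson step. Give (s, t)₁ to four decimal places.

At (-1, 5/2): F = (30.2500, 34.617879).
Jacobian J = [[-5·t^2 - 2·t - 3, -10·s·t - 2·s - 4], [-4·t^2 + exp(s), -8·s·t + 2·t + 2]].
At the point, J = [[-39.2500, 23.0000], [-24.632121, 27.0000]] (det J = -493.211227).
Solving J·Δ = −F gives Δ = (0.0416, -1.2442).
Then the next iterate is (s, t)₁ = (-0.9584, 1.2558).

(-0.9584, 1.2558)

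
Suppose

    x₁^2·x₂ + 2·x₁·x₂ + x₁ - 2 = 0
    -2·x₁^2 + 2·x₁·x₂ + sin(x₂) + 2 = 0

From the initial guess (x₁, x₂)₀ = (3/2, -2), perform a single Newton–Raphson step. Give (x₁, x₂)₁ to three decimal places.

(0.783, -1.134)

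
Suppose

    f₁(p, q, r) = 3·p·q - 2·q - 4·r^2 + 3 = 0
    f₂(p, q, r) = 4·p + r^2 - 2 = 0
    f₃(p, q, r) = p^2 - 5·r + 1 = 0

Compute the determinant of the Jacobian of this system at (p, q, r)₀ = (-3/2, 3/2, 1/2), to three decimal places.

-110.500

J = [[3·q, 3·p - 2, -8·r], [4, 0, 2·r], [2·p, 0, -5]].
At the point, J = [[4.500, -6.500, -4.000], [4.000, 0.000, 1.000], [-3.000, 0.000, -5.000]].
det J = -110.500.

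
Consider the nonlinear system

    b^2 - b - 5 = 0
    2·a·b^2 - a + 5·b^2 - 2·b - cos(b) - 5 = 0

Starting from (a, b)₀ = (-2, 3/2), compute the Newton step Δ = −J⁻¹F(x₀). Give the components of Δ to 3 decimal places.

(-0.121, 2.125)

At (-2, 3/2): F = (-4.250, -3.82074).
Jacobian J = [[0, 2·b - 1], [2·b^2 - 1, 4·a·b + 10·b + sin(b) - 2]].
At the point, J = [[0.000, 2.000], [3.500, 1.99749]] (det J = -7.000).
Solving J·Δ = −F gives Δ = (-0.121, 2.125).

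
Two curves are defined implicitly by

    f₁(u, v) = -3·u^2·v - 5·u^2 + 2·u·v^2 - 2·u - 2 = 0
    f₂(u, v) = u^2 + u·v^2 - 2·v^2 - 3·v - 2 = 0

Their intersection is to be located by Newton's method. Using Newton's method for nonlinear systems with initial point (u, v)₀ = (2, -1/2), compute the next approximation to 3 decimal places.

(1.013, -0.731)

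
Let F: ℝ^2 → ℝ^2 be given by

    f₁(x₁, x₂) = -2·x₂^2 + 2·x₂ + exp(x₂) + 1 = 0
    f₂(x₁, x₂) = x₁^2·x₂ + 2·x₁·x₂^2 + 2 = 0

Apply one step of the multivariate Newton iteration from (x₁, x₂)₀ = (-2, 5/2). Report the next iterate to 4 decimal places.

(-5.4953, 1.1414)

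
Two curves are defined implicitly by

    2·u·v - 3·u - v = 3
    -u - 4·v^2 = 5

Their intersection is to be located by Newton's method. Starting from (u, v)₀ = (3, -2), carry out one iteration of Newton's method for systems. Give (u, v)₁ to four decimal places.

(0.8318, -0.6355)

At (3, -2): F = (-22.0000, -24.0000).
Jacobian J = [[2·v - 3, 2·u - 1], [-1, -8·v]].
At the point, J = [[-7.0000, 5.0000], [-1.0000, 16.0000]] (det J = -107.0000).
Solving J·Δ = −F gives Δ = (-2.1682, 1.3645).
Then the next iterate is (u, v)₁ = (0.8318, -0.6355).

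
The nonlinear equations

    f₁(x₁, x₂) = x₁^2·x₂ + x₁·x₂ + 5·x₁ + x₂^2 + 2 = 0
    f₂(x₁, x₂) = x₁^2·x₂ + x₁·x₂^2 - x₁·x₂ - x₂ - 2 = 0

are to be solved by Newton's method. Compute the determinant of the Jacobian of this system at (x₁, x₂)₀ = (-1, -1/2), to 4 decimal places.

J = [[2·x₁·x₂ + x₂ + 5, x₁^2 + x₁ + 2·x₂], [2·x₁·x₂ + x₂^2 - x₂, x₁^2 + 2·x₁·x₂ - x₁ - 1]].
At the point, J = [[5.5000, -1.0000], [1.7500, 2.0000]].
det J = 12.7500.

12.7500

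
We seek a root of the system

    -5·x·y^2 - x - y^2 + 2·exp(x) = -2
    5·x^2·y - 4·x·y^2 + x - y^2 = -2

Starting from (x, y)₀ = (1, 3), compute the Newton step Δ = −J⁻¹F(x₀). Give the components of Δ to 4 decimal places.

(-0.2603, -1.0279)

At (1, 3): F = (-47.563436, -27.0000).
Jacobian J = [[-5·y^2 + 2·exp(x) - 1, -10·x·y - 2·y], [10·x·y - 4·y^2 + 1, 5·x^2 - 8·x·y - 2·y]].
At the point, J = [[-40.563436, -36.0000], [-5.0000, -25.0000]] (det J = 834.085909).
Solving J·Δ = −F gives Δ = (-0.2603, -1.0279).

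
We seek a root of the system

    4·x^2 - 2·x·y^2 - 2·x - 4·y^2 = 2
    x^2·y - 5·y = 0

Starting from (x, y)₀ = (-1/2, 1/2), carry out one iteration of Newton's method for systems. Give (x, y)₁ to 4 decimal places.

(-0.3787, -0.0128)

At (-1/2, 1/2): F = (-0.7500, -2.3750).
Jacobian J = [[8·x - 2·y^2 - 2, -4·x·y - 8·y], [2·x·y, x^2 - 5]].
At the point, J = [[-6.5000, -3.0000], [-0.5000, -4.7500]] (det J = 29.3750).
Solving J·Δ = −F gives Δ = (0.1213, -0.5128).
Then the next iterate is (x, y)₁ = (-0.3787, -0.0128).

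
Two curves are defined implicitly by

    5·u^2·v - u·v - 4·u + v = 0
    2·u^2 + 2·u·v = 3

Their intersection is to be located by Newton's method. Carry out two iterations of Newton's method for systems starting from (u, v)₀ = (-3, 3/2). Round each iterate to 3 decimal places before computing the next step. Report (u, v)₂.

At (-3, 3/2): F = (85.500, 6.000).
Jacobian J = [[10·u·v - v - 4, 5·u^2 - u + 1], [4·u + 2·v, 2·u]].
At the point, J = [[-50.500, 49.000], [-9.000, -6.000]] (det J = 744.000).
Solving J·Δ = −F gives Δ = (1.085, -0.627).
Then the next iterate is (u, v)₁ = (-1.915, 0.873).
Round to (-1.915, 0.873) and repeat: F = (26.21223, 0.99086), J = [[-21.59095, 21.25113], [-5.914, -3.830]].
Δ = (0.583, -0.641), so (u, v)₂ = (-1.332, 0.232).

(-1.332, 0.232)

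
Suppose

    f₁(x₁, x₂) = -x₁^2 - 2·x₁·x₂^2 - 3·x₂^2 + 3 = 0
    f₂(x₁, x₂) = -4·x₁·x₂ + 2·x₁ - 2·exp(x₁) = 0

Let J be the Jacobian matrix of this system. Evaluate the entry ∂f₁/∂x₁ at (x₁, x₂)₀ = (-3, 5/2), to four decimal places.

-6.5000

∂f₁/∂x₁ = -2·x₁ - 2·x₂^2.
At (-3, 5/2) this is -6.5000.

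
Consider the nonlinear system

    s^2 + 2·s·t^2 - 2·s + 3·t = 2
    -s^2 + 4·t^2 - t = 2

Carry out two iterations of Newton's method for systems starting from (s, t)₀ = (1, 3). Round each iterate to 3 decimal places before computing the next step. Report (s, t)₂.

At (1, 3): F = (24.000, 30.000).
Jacobian J = [[2·s + 2·t^2 - 2, 4·s·t + 3], [-2·s, 8·t - 1]].
At the point, J = [[18.000, 15.000], [-2.000, 23.000]] (det J = 444.000).
Solving J·Δ = −F gives Δ = (-0.230, -1.324).
Then the next iterate is (s, t)₁ = (0.770, 1.676).
Round to (0.770, 1.676) and repeat: F = (6.40672, 6.96700), J = [[5.15795, 8.16208], [-1.540, 12.408]].
Δ = (-0.296, -0.598), so (s, t)₂ = (0.474, 1.078).

(0.474, 1.078)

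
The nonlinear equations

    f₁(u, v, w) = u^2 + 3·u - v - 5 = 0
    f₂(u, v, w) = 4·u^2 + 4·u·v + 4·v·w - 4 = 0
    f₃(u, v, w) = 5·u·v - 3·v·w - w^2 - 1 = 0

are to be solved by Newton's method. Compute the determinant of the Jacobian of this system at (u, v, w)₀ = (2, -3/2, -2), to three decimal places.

712.000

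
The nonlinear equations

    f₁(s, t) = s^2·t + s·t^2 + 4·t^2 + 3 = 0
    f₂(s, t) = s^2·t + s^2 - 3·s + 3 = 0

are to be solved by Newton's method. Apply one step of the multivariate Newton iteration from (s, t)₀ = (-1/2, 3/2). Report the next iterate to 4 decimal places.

At (-1/2, 3/2): F = (11.2500, 5.1250).
Jacobian J = [[2·s·t + t^2, s^2 + 2·s·t + 8·t], [2·s·t + 2·s - 3, s^2]].
At the point, J = [[0.7500, 10.7500], [-5.5000, 0.2500]] (det J = 59.3125).
Solving J·Δ = −F gives Δ = (0.8815, -1.1080).
Then the next iterate is (s, t)₁ = (0.3815, 0.3920).

(0.3815, 0.3920)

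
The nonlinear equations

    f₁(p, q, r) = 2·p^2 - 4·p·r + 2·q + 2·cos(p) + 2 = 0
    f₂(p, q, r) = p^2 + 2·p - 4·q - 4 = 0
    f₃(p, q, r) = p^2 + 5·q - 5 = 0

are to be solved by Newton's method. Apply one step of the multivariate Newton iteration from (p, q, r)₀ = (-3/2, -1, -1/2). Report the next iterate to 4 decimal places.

(-3.5441, -0.6765, -1.5645)

At (-3/2, -1, -1/2): F = (1.641474, -0.7500, -7.7500).
Jacobian J = [[4·p - 4·r - 2·sin(p), 2, -4·p], [2·p + 2, -4, 0], [2·p, 5, 0]].
At the point, J = [[-2.005010, 2.0000, 6.0000], [-1.0000, -4.0000, 0.0000], [-3.0000, 5.0000, 0.0000]] (det J = -102.0000).
Solving J·Δ = −F gives Δ = (-2.0441, 0.3235, -1.0645).
Then the next iterate is (p, q, r)₁ = (-3.5441, -0.6765, -1.5645).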